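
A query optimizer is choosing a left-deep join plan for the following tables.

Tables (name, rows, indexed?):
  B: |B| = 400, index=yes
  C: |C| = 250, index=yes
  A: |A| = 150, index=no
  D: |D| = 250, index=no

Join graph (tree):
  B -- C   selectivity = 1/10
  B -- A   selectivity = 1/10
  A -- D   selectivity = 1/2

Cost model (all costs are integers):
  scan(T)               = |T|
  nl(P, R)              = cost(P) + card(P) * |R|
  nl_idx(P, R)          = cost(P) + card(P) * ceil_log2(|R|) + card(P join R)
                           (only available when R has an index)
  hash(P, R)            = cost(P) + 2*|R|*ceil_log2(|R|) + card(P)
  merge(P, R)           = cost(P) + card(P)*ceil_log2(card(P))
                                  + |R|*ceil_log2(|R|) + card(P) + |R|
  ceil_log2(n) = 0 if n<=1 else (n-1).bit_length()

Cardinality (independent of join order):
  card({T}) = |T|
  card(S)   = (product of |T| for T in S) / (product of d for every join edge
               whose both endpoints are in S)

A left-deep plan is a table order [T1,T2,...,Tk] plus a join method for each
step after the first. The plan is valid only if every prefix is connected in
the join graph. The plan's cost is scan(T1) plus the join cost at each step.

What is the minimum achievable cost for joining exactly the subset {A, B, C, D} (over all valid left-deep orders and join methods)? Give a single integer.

Selinger DP over subsets of {A,B,C,D}:
  {B}: scan cost=400, card=400
  {C}: scan cost=250, card=250
  {A}: scan cost=150, card=150
  {D}: scan cost=250, card=250
  {BC}: card=10000; try (C,hash)→4800, (B,merge)→6500, (C,merge)→6650, (B,hash)→7700, (B,nl_idx)→12500, (C,nl_idx)→13600 …(+2); best=4800 via (C,hash)
  {AB}: card=6000; try (A,hash)→3200, (B,merge)→5500, (A,merge)→5750, (B,hash)→7500, (B,nl_idx)→7500, (B,nl)→60150 …(+1); best=3200 via (A,hash)
  {AD}: card=18750; try (A,hash)→2900, (D,merge)→3750, (A,merge)→3850, (D,hash)→4300, (D,nl)→37650, (A,nl)→37750; best=2900 via (A,hash)
  {ABC}: card=150000; try (C,hash)→13200, (A,hash)→17200, (C,merge)→89450, (A,merge)→156150, (C,nl_idx)→201200, (C,nl)→1503200 …(+1); best=13200 via (C,hash)
  {ABD}: card=750000; try (D,hash)→13200, (B,hash)→28850, (D,merge)→89450, (B,merge)→306900, (B,nl_idx)→921650, (D,nl)→1503200 …(+1); best=13200 via (D,hash)
  {ABCD}: card=18750000; try (D,hash)→167200, (C,hash)→767200, (D,merge)→2865450, (C,merge)→15765450, (C,nl_idx)→24763200, (D,nl)→37513200 …(+1); best=167200 via (D,hash)

167200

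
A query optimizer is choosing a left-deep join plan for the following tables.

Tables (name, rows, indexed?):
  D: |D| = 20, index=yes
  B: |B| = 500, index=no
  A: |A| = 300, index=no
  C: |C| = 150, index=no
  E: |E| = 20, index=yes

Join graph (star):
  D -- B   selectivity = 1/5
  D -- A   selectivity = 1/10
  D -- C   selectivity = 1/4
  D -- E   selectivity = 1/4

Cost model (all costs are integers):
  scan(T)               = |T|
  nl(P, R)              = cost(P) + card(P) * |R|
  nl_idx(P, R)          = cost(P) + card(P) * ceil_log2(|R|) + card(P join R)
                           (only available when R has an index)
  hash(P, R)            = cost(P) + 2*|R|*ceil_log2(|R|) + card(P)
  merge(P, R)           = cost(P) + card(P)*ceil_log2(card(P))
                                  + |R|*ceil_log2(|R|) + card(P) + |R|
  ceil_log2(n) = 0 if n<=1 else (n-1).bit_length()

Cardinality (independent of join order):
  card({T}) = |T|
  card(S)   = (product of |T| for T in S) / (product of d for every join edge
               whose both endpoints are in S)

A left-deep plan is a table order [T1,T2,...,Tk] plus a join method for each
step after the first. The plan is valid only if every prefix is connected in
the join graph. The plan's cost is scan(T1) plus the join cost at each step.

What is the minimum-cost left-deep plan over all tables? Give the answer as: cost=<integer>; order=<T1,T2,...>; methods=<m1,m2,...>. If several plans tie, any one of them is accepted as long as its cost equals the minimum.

Selinger DP (subsets sized 1..n):
  {D}: scan cost=20, card=20
  {B}: scan cost=500, card=500
  {A}: scan cost=300, card=300
  {C}: scan cost=150, card=150
  {E}: scan cost=20, card=20
  {BD}: card=2000; try (D,hash)→1200, (D,nl_idx)→5000, (B,merge)→5140, (D,merge)→5620, (B,hash)→9040, (B,nl)→10020 …(+1); best=1200 via (D,hash)
  {AD}: card=600; try (D,hash)→800, (D,nl_idx)→2400, (A,merge)→3140, (D,merge)→3420, (A,hash)→5440, (A,nl)→6020 …(+1); best=800 via (D,hash)
  {CD}: card=750; try (D,hash)→500, (C,merge)→1490, (D,merge)→1620, (D,nl_idx)→1650, (C,hash)→2440, (C,nl)→3020 …(+1); best=500 via (D,hash)
  {DE}: card=100; try (E,nl_idx)→220, (D,nl_idx)→220, (E,hash)→240, (D,hash)→240, (E,merge)→260, (D,merge)→260 …(+2); best=220 via (E,nl_idx)
  {ABD}: card=60000; try (A,hash)→8600, (B,hash)→10400, (B,merge)→12400, (A,merge)→28200, (B,nl)→300800, (A,nl)→601200; best=8600 via (A,hash)
  {BCD}: card=75000; try (C,hash)→5600, (B,hash)→10250, (B,merge)→13750, (C,merge)→26550, (C,nl)→301200, (B,nl)→375500; best=5600 via (C,hash)
  {BDE}: card=10000; try (E,hash)→3400, (B,merge)→6020, (B,hash)→9320, (E,nl_idx)→21200, (E,merge)→25320, (E,nl)→41200 …(+1); best=3400 via (E,hash)
  {ACD}: card=22500; try (C,hash)→3800, (A,hash)→6650, (C,merge)→8750, (A,merge)→11750, (C,nl)→90800, (A,nl)→225500; best=3800 via (C,hash)
  {ADE}: card=3000; try (E,hash)→1600, (A,merge)→4020, (A,hash)→5720, (E,nl_idx)→6800, (E,merge)→7520, (E,nl)→12800 …(+1); best=1600 via (E,hash)
  {CDE}: card=3750; try (E,hash)→1450, (C,merge)→2370, (C,hash)→2720, (E,nl_idx)→8000, (E,merge)→8870, (C,nl)→15220 …(+1); best=1450 via (E,hash)
  {ABCD}: card=2250000; try (B,hash)→35300, (C,hash)→71000, (A,hash)→86000, (B,merge)→368800, (C,merge)→1029950, (A,merge)→1358600 …(+3); best=35300 via (B,hash)
  {ABDE}: card=300000; try (B,hash)→13600, (A,hash)→18800, (B,merge)→45600, (E,hash)→68800, (A,merge)→156400, (E,nl_idx)→608600 …(+4); best=13600 via (B,hash)
  {BCDE}: card=375000; try (B,hash)→14200, (C,hash)→15800, (B,merge)→55200, (E,hash)→80800, (C,merge)→154750, (E,nl_idx)→755600 …(+4); best=14200 via (B,hash)
  {ACDE}: card=112500; try (C,hash)→7000, (A,hash)→10600, (E,hash)→26500, (C,merge)→41950, (A,merge)→53200, (E,nl_idx)→228800 …(+4); best=7000 via (C,hash)
  {ABCDE}: card=11250000; try (B,hash)→128500, (C,hash)→316000, (A,hash)→394600, (B,merge)→2037000, (E,hash)→2285500, (C,merge)→6014950 …(+7); best=128500 via (B,hash)

cost=128500; order=A,D,E,C,B; methods=hash,hash,hash,hash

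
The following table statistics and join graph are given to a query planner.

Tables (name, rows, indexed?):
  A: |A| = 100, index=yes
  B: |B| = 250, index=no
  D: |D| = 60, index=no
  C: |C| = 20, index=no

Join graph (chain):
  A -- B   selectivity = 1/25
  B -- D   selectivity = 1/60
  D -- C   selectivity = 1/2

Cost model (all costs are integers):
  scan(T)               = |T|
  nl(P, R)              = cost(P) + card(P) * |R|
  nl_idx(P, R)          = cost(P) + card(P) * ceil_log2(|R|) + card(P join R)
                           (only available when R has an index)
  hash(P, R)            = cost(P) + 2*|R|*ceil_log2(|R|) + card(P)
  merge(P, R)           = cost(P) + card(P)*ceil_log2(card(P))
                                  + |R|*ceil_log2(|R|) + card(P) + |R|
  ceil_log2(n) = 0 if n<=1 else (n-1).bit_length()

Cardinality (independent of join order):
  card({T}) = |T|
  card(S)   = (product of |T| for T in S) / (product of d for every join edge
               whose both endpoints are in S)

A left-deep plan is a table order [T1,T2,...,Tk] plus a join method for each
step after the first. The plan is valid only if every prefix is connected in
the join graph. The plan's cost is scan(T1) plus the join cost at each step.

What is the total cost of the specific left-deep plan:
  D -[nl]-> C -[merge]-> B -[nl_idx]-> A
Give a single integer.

37610

step 1: scan D: cost=60, card=60
step 2: join C via nl
    card(P join C) = 60*20/(2) = 600
    cost = 60 + 60*20 = 1260
step 3: join B via merge
    card(P join B) = 600*250/(60) = 2500
    cost = 1260 + 600*10 + 250*8 + 600 + 250 = 10110
step 4: join A via nl_idx
    card(P join A) = 2500*100/(25) = 10000
    cost = 10110 + 2500*7 + 10000 = 37610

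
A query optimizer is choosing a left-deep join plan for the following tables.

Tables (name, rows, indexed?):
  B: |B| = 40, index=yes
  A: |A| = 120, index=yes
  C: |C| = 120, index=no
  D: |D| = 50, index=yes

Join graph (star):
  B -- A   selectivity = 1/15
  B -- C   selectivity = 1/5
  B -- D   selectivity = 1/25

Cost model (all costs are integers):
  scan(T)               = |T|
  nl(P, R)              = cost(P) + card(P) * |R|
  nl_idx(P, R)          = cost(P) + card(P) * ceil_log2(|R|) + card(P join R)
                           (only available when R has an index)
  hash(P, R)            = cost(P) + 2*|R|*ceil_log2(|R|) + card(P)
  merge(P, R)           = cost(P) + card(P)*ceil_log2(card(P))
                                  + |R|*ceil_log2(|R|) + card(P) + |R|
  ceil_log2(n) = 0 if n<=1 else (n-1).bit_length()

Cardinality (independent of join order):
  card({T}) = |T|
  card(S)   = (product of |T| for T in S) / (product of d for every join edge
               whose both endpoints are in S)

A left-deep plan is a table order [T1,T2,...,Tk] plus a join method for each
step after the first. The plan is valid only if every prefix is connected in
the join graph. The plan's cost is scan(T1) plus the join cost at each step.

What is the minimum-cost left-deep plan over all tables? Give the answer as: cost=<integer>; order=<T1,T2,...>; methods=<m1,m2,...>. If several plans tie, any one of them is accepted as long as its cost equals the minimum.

cost=3880; order=B,A,D,C; methods=nl_idx,hash,hash

Selinger DP (subsets sized 1..n):
  {B}: scan cost=40, card=40
  {A}: scan cost=120, card=120
  {C}: scan cost=120, card=120
  {D}: scan cost=50, card=50
  {AB}: card=320; try (A,nl_idx)→640, (B,hash)→720, (B,nl_idx)→1160, (A,merge)→1280, (B,merge)→1360, (A,hash)→1760 …(+2); best=640 via (A,nl_idx)
  {BC}: card=960; try (B,hash)→720, (C,merge)→1280, (B,merge)→1360, (C,hash)→1760, (B,nl_idx)→1800, (C,nl)→4840 …(+1); best=720 via (B,hash)
  {BD}: card=80; try (D,nl_idx)→360, (B,nl_idx)→430, (B,hash)→580, (D,merge)→670, (D,hash)→680, (B,merge)→680 …(+2); best=360 via (D,nl_idx)
  {ABC}: card=7680; try (C,hash)→2640, (A,hash)→3360, (C,merge)→4800, (A,merge)→12240, (A,nl_idx)→15120, (C,nl)→39040 …(+1); best=2640 via (C,hash)
  {ABD}: card=640; try (D,hash)→1560, (A,nl_idx)→1560, (A,merge)→1960, (A,hash)→2120, (D,nl_idx)→3200, (D,merge)→4190 …(+2); best=1560 via (D,hash)
  {BCD}: card=1920; try (C,merge)→1960, (C,hash)→2120, (D,hash)→2280, (D,nl_idx)→8400, (C,nl)→9960, (D,merge)→11630 …(+1); best=1960 via (C,merge)
  {ABCD}: card=15360; try (C,hash)→3880, (A,hash)→5560, (C,merge)→9560, (D,hash)→10920, (A,merge)→25960, (A,nl_idx)→30760 …(+5); best=3880 via (C,hash)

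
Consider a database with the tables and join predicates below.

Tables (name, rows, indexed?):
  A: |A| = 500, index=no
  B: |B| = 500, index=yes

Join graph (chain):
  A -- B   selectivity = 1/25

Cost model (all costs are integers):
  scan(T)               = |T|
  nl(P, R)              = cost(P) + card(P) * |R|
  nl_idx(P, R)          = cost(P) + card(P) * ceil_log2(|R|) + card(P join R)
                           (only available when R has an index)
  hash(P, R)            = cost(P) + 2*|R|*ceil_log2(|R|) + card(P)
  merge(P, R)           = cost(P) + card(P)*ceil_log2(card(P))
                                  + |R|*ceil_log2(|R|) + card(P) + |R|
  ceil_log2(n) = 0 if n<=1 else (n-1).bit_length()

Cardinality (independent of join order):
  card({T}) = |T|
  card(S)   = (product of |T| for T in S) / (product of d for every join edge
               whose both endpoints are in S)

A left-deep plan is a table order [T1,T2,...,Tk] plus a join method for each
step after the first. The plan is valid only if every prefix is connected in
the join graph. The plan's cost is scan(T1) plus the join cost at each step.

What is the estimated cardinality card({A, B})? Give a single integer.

10000

Tables in S: A(500), B(500)
Edges inside S: A-B(d=25)
numerator = 500 * 500 = 250000
denominator = 25 = 25
card(S) = 250000 / 25 = 10000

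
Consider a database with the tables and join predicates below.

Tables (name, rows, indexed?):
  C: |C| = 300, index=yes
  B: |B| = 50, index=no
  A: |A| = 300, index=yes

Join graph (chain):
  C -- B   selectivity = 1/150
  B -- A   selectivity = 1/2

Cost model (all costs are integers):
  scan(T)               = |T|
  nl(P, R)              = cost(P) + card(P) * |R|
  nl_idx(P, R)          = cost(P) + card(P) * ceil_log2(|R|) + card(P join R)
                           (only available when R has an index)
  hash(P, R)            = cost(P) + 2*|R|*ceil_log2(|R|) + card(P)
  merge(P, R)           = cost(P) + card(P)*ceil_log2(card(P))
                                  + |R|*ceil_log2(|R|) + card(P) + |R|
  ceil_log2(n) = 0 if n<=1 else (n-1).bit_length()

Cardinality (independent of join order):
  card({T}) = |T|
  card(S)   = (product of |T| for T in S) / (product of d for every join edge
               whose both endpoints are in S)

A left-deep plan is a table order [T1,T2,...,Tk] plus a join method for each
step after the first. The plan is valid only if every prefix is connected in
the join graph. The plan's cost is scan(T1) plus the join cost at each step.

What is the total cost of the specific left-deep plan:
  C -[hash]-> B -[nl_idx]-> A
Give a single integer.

step 1: scan C: cost=300, card=300
step 2: join B via hash
    card(P join B) = 300*50/(150) = 100
    cost = 300 + 2*50*6 + 300 = 1200
step 3: join A via nl_idx
    card(P join A) = 100*300/(2) = 15000
    cost = 1200 + 100*9 + 15000 = 17100

17100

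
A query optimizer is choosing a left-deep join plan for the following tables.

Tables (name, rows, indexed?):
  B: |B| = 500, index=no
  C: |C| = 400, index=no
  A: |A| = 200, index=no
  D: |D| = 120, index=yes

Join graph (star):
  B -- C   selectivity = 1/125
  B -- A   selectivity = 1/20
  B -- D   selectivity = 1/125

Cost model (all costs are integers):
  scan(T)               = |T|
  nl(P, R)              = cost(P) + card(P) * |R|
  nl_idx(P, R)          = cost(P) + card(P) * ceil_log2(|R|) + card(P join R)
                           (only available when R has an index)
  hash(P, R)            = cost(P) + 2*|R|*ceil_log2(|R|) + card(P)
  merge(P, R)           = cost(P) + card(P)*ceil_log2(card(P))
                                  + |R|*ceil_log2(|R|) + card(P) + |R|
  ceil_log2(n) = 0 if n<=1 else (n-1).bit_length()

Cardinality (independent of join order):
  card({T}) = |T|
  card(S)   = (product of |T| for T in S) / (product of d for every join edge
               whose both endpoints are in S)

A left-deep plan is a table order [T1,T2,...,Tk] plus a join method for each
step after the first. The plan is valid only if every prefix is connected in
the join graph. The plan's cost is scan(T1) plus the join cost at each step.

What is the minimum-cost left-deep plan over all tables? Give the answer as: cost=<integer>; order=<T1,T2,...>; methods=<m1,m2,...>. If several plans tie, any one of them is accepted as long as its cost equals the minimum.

cost=15096; order=B,D,C,A; methods=hash,hash,hash

Selinger DP (subsets sized 1..n):
  {B}: scan cost=500, card=500
  {C}: scan cost=400, card=400
  {A}: scan cost=200, card=200
  {D}: scan cost=120, card=120
  {BC}: card=1600; try (C,hash)→8200, (B,merge)→9400, (C,merge)→9500, (B,hash)→9800, (B,nl)→200400, (C,nl)→200500; best=8200 via (C,hash)
  {AB}: card=5000; try (A,hash)→4200, (B,merge)→7000, (A,merge)→7300, (B,hash)→9400, (B,nl)→100200, (A,nl)→100500; best=4200 via (A,hash)
  {BD}: card=480; try (D,hash)→2680, (D,nl_idx)→4480, (B,merge)→6080, (D,merge)→6460, (B,hash)→9240, (B,nl)→60120 …(+1); best=2680 via (D,hash)
  {ABC}: card=16000; try (A,hash)→13000, (C,hash)→16400, (A,merge)→29200, (C,merge)→78200, (A,nl)→328200, (C,nl)→2004200; best=13000 via (A,hash)
  {BCD}: card=1536; try (C,hash)→10360, (D,hash)→11480, (C,merge)→11480, (D,nl_idx)→20936, (D,merge)→28360, (C,nl)→194680 …(+1); best=10360 via (C,hash)
  {ABD}: card=4800; try (A,hash)→6360, (A,merge)→9280, (D,hash)→10880, (D,nl_idx)→44000, (D,merge)→75160, (A,nl)→98680 …(+1); best=6360 via (A,hash)
  {ABCD}: card=15360; try (A,hash)→15096, (C,hash)→18360, (A,merge)→30592, (D,hash)→30680, (C,merge)→77560, (D,nl_idx)→140360 …(+4); best=15096 via (A,hash)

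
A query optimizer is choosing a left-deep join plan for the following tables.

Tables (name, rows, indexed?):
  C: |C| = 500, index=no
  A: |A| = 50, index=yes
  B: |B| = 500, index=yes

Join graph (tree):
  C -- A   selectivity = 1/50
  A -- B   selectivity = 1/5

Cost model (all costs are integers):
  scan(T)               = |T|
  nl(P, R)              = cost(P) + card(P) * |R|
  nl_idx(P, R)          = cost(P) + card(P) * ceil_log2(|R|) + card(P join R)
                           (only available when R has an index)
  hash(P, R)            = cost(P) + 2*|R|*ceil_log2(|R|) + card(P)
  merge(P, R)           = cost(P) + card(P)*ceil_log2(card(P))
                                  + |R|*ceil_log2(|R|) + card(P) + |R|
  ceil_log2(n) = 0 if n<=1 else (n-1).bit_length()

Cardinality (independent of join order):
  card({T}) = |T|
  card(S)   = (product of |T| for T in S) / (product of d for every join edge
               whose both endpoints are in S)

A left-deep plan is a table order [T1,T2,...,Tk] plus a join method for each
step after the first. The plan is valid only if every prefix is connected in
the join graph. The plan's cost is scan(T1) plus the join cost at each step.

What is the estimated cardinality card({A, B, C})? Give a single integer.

50000

Tables in S: A(50), B(500), C(500)
Edges inside S: C-A(d=50), A-B(d=5)
numerator = 50 * 500 * 500 = 12500000
denominator = 50 * 5 = 250
card(S) = 12500000 / 250 = 50000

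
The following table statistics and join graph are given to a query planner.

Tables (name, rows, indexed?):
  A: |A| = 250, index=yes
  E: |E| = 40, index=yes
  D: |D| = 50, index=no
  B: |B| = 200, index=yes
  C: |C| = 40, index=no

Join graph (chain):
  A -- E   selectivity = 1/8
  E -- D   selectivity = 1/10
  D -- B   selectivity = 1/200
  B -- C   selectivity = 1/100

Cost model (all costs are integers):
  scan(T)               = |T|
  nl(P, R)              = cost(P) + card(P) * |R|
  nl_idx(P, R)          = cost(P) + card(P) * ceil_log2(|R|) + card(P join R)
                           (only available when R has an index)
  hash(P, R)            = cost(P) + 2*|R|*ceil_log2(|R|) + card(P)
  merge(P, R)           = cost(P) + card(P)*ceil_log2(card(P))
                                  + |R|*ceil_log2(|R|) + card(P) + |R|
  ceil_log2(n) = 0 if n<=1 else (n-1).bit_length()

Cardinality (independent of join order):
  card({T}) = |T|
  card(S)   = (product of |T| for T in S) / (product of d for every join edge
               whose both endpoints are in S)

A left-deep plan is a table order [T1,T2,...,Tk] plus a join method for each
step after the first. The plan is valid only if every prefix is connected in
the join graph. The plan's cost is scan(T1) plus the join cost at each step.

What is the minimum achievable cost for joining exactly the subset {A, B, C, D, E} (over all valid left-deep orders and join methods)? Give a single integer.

4120

Selinger DP over subsets of {A,B,C,D,E}:
  {A}: scan cost=250, card=250
  {E}: scan cost=40, card=40
  {D}: scan cost=50, card=50
  {B}: scan cost=200, card=200
  {C}: scan cost=40, card=40
  {AE}: card=1250; try (E,hash)→980, (A,nl_idx)→1610, (A,merge)→2570, (E,merge)→2780, (E,nl_idx)→3000, (A,hash)→4080 …(+2); best=980 via (E,hash)
  {DE}: card=200; try (E,nl_idx)→550, (E,hash)→580, (D,merge)→670, (E,merge)→680, (D,hash)→680, (D,nl)→2040 …(+1); best=550 via (E,nl_idx)
  {BD}: card=50; try (B,nl_idx)→500, (D,hash)→1000, (B,merge)→2200, (D,merge)→2350, (B,hash)→3300, (B,nl)→10050 …(+1); best=500 via (B,nl_idx)
  {BC}: card=80; try (B,nl_idx)→440, (C,hash)→880, (B,merge)→2120, (C,merge)→2280, (B,hash)→3280, (B,nl)→8040 …(+1); best=440 via (B,nl_idx)
  {ADE}: card=6250; try (D,hash)→2830, (A,merge)→4600, (A,hash)→4750, (A,nl_idx)→8400, (D,merge)→16330, (A,nl)→50550 …(+1); best=2830 via (D,hash)
  {BDE}: card=200; try (E,nl_idx)→1000, (E,hash)→1030, (E,merge)→1130, (B,nl_idx)→2350, (E,nl)→2500, (B,hash)→3950 …(+2); best=1000 via (E,nl_idx)
  {BCD}: card=20; try (C,hash)→1030, (D,hash)→1120, (C,merge)→1130, (D,merge)→1430, (C,nl)→2500, (D,nl)→4440; best=1030 via (C,hash)
  {ABDE}: card=6250; try (A,merge)→5050, (A,hash)→5200, (A,nl_idx)→8850, (B,hash)→12280, (A,nl)→51000, (B,nl_idx)→59080 …(+2); best=5050 via (A,merge)
  {BCDE}: card=80; try (E,nl_idx)→1230, (E,merge)→1430, (E,hash)→1530, (C,hash)→1680, (E,nl)→1830, (C,merge)→3080 …(+1); best=1230 via (E,nl_idx)
  {ABCDE}: card=2500; try (A,merge)→4120, (A,nl_idx)→4370, (A,hash)→5310, (C,hash)→11780, (A,nl)→21230, (C,merge)→92830 …(+1); best=4120 via (A,merge)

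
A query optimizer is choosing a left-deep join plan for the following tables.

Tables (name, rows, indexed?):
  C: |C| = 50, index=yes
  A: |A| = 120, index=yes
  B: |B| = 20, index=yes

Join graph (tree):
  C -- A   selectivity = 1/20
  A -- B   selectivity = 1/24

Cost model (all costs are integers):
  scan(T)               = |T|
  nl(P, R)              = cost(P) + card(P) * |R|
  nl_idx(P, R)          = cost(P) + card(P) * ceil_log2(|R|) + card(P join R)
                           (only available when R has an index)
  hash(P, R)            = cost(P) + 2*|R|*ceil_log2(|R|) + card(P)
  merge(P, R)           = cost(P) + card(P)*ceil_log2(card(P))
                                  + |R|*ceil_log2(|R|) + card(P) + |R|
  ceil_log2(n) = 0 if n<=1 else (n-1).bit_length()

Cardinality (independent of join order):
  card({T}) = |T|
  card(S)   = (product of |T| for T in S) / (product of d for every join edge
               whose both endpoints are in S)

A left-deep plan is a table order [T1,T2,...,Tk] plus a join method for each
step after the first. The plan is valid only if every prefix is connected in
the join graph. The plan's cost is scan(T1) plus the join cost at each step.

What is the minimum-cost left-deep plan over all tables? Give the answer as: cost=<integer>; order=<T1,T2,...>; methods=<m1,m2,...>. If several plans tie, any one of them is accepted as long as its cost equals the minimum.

cost=960; order=B,A,C; methods=nl_idx,hash

Selinger DP (subsets sized 1..n):
  {C}: scan cost=50, card=50
  {A}: scan cost=120, card=120
  {B}: scan cost=20, card=20
  {AC}: card=300; try (A,nl_idx)→700, (C,hash)→840, (C,nl_idx)→1140, (A,merge)→1360, (C,merge)→1430, (A,hash)→1780 …(+2); best=700 via (A,nl_idx)
  {AB}: card=100; try (A,nl_idx)→260, (B,hash)→440, (B,nl_idx)→820, (A,merge)→1100, (B,merge)→1200, (A,hash)→1720 …(+2); best=260 via (A,nl_idx)
  {ABC}: card=250; try (C,hash)→960, (C,nl_idx)→1110, (B,hash)→1200, (C,merge)→1410, (B,nl_idx)→2450, (B,merge)→3820 …(+2); best=960 via (C,hash)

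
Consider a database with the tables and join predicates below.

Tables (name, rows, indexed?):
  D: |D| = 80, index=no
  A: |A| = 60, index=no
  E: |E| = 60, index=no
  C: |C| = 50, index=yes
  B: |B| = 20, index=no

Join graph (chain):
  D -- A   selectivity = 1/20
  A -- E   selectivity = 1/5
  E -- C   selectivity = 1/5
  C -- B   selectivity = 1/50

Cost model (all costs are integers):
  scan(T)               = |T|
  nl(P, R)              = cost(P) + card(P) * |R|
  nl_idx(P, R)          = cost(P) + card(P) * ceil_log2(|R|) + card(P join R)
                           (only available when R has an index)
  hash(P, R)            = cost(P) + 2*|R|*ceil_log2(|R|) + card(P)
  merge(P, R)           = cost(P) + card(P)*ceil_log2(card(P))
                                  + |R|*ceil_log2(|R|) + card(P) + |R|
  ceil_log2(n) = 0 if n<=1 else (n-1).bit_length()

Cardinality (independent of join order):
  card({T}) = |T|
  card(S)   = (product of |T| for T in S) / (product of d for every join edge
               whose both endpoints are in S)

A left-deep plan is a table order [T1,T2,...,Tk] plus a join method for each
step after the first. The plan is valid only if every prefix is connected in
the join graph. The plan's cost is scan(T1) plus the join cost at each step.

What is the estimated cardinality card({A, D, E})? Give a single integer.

Tables in S: A(60), D(80), E(60)
Edges inside S: D-A(d=20), A-E(d=5)
numerator = 60 * 80 * 60 = 288000
denominator = 20 * 5 = 100
card(S) = 288000 / 100 = 2880

2880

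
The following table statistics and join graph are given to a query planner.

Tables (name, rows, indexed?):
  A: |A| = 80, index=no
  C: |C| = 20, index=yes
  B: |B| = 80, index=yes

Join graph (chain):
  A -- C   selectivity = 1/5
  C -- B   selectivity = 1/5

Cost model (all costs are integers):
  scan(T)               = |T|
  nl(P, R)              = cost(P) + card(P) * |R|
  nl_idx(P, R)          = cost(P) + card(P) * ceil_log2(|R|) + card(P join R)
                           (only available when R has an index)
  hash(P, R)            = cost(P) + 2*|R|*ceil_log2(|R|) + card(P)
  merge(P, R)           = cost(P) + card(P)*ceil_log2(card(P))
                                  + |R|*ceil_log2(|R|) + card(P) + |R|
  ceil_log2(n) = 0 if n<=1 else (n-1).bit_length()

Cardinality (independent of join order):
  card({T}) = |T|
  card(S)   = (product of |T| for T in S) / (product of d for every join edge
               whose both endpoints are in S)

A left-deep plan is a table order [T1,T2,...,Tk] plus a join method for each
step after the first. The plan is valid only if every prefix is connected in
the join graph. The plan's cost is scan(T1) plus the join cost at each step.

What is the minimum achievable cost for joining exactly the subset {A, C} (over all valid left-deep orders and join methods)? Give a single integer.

360

Selinger DP over subsets of {A,C}:
  {A}: scan cost=80, card=80
  {C}: scan cost=20, card=20
  {AC}: card=320; try (C,hash)→360, (A,merge)→780, (C,nl_idx)→800, (C,merge)→840, (A,hash)→1160, (A,nl)→1620 …(+1); best=360 via (C,hash)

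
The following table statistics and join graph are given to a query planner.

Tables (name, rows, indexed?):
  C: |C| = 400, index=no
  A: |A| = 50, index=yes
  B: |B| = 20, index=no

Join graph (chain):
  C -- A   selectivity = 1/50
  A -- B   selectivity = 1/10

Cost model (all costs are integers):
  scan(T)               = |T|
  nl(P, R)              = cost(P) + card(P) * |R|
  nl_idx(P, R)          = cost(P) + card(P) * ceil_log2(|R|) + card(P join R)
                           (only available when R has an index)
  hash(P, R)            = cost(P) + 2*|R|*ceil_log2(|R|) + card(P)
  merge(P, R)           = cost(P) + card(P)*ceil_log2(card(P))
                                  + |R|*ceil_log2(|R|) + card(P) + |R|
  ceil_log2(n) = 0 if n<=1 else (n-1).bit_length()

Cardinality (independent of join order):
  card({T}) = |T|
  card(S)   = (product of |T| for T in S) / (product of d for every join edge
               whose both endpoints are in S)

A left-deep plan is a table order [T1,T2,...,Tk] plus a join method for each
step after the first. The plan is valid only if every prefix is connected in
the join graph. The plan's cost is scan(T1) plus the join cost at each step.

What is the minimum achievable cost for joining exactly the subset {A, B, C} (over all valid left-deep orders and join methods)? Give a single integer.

Selinger DP over subsets of {A,B,C}:
  {C}: scan cost=400, card=400
  {A}: scan cost=50, card=50
  {B}: scan cost=20, card=20
  {AC}: card=400; try (A,hash)→1400, (A,nl_idx)→3200, (C,merge)→4400, (A,merge)→4750, (C,hash)→7300, (C,nl)→20050 …(+1); best=1400 via (A,hash)
  {AB}: card=100; try (A,nl_idx)→240, (B,hash)→300, (A,merge)→490, (B,merge)→520, (A,hash)→640, (A,nl)→1020 …(+1); best=240 via (A,nl_idx)
  {ABC}: card=800; try (B,hash)→2000, (C,merge)→5040, (B,merge)→5520, (C,hash)→7540, (B,nl)→9400, (C,nl)→40240; best=2000 via (B,hash)

2000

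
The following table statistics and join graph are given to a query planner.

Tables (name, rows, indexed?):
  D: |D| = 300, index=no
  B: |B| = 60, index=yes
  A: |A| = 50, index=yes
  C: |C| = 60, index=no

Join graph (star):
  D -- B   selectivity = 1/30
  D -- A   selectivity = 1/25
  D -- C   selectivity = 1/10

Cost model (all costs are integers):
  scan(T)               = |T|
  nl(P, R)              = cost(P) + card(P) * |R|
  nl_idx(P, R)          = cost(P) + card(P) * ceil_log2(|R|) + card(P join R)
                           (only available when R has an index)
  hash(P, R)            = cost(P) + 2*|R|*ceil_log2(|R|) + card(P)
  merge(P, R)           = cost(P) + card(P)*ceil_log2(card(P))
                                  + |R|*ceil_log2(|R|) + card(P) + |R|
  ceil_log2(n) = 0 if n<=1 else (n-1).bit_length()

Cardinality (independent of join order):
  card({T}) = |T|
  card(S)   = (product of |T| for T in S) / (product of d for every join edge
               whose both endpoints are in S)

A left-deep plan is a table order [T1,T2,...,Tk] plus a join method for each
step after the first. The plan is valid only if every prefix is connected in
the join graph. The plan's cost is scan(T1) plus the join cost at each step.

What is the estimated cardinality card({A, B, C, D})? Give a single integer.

Tables in S: A(50), B(60), C(60), D(300)
Edges inside S: D-B(d=30), D-A(d=25), D-C(d=10)
numerator = 50 * 60 * 60 * 300 = 54000000
denominator = 30 * 25 * 10 = 7500
card(S) = 54000000 / 7500 = 7200

7200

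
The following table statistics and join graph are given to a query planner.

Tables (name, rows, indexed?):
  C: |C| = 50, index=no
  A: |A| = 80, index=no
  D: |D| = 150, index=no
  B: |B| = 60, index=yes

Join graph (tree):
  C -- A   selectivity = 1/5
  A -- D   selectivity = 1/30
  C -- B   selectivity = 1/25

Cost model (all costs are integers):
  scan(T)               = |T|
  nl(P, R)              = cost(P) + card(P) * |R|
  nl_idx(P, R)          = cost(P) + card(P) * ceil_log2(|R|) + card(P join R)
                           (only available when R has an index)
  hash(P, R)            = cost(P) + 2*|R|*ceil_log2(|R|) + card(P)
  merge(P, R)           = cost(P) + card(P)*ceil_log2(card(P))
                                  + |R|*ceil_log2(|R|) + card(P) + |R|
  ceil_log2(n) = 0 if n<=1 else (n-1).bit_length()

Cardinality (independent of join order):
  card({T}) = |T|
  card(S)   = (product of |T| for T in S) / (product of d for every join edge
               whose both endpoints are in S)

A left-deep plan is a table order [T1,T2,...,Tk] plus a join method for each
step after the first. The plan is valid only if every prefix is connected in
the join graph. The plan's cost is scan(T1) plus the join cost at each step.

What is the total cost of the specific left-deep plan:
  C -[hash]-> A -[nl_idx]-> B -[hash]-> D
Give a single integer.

step 1: scan C: cost=50, card=50
step 2: join A via hash
    card(P join A) = 50*80/(5) = 800
    cost = 50 + 2*80*7 + 50 = 1220
step 3: join B via nl_idx
    card(P join B) = 800*60/(25) = 1920
    cost = 1220 + 800*6 + 1920 = 7940
step 4: join D via hash
    card(P join D) = 1920*150/(30) = 9600
    cost = 7940 + 2*150*8 + 1920 = 12260

12260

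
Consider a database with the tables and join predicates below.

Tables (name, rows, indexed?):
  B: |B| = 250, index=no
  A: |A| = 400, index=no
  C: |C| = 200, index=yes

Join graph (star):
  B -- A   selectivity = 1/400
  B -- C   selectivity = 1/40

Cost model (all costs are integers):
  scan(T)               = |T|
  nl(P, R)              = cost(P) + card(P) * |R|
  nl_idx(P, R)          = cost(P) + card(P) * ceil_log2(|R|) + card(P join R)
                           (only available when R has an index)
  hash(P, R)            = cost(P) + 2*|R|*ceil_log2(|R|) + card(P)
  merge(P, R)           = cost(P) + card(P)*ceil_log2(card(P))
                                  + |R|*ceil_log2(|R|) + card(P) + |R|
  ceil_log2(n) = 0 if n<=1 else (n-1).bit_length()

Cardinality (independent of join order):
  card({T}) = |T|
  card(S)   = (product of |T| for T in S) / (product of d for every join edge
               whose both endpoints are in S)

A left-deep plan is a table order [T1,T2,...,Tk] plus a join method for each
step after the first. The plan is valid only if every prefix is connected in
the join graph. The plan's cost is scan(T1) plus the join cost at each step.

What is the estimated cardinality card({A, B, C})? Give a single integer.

Tables in S: A(400), B(250), C(200)
Edges inside S: B-A(d=400), B-C(d=40)
numerator = 400 * 250 * 200 = 20000000
denominator = 400 * 40 = 16000
card(S) = 20000000 / 16000 = 1250

1250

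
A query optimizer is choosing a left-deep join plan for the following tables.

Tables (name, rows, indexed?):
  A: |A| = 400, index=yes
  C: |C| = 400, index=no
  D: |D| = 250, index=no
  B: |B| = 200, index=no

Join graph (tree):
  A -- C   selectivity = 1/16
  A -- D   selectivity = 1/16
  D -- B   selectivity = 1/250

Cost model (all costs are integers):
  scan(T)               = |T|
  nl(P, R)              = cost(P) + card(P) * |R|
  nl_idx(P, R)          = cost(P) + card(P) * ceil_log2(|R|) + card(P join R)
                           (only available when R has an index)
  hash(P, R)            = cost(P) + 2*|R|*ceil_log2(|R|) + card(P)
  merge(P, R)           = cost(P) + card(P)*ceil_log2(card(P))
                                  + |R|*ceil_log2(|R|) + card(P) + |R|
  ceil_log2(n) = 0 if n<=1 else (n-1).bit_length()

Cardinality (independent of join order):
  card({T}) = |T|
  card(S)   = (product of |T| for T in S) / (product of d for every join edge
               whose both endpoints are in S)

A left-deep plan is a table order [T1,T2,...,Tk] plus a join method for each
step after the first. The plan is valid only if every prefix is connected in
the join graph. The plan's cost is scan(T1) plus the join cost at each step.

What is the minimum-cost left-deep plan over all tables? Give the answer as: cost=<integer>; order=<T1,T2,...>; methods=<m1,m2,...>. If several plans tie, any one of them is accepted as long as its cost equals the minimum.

Selinger DP (subsets sized 1..n):
  {A}: scan cost=400, card=400
  {C}: scan cost=400, card=400
  {D}: scan cost=250, card=250
  {B}: scan cost=200, card=200
  {AC}: card=10000; try (C,hash)→8000, (A,hash)→8000, (C,merge)→8400, (A,merge)→8400, (A,nl_idx)→14000, (C,nl)→160400 …(+1); best=8000 via (C,hash)
  {AD}: card=6250; try (D,hash)→4800, (A,merge)→6500, (D,merge)→6650, (A,hash)→7700, (A,nl_idx)→8750, (A,nl)→100250 …(+1); best=4800 via (D,hash)
  {BD}: card=200; try (B,hash)→3700, (D,merge)→4250, (B,merge)→4300, (D,hash)→4400, (D,nl)→50200, (B,nl)→50250; best=3700 via (B,hash)
  {ACD}: card=156250; try (C,hash)→18250, (D,hash)→22000, (C,merge)→96300, (D,merge)→160250, (C,nl)→2504800, (D,nl)→2508000; best=18250 via (C,hash)
  {ABD}: card=5000; try (A,merge)→9500, (A,nl_idx)→10500, (A,hash)→11100, (B,hash)→14250, (A,nl)→83700, (B,merge)→94100 …(+1); best=9500 via (A,merge)
  {ABCD}: card=125000; try (C,hash)→21700, (C,merge)→83500, (B,hash)→177700, (C,nl)→2009500, (B,merge)→2988800, (B,nl)→31268250; best=21700 via (C,hash)

cost=21700; order=D,B,A,C; methods=hash,merge,hash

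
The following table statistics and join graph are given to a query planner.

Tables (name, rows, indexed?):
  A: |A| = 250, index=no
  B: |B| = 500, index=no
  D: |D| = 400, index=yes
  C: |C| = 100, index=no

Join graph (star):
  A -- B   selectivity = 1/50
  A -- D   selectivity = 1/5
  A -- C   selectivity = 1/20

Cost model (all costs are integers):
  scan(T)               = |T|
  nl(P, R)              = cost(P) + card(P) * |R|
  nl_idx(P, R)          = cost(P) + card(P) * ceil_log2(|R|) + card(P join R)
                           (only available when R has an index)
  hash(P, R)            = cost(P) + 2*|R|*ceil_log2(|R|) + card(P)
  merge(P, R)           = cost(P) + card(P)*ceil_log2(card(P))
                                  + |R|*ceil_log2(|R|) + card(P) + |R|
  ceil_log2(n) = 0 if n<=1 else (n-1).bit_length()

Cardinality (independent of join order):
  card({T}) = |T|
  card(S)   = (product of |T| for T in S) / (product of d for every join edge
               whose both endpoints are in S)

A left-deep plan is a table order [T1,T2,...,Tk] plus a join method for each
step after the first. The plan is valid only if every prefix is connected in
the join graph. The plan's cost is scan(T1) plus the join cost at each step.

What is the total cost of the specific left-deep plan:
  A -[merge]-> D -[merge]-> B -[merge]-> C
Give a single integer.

step 1: scan A: cost=250, card=250
step 2: join D via merge
    card(P join D) = 250*400/(5) = 20000
    cost = 250 + 250*8 + 400*9 + 250 + 400 = 6500
step 3: join B via merge
    card(P join B) = 20000*500/(50) = 200000
    cost = 6500 + 20000*15 + 500*9 + 20000 + 500 = 331500
step 4: join C via merge
    card(P join C) = 200000*100/(20) = 1000000
    cost = 331500 + 200000*18 + 100*7 + 200000 + 100 = 4132300

4132300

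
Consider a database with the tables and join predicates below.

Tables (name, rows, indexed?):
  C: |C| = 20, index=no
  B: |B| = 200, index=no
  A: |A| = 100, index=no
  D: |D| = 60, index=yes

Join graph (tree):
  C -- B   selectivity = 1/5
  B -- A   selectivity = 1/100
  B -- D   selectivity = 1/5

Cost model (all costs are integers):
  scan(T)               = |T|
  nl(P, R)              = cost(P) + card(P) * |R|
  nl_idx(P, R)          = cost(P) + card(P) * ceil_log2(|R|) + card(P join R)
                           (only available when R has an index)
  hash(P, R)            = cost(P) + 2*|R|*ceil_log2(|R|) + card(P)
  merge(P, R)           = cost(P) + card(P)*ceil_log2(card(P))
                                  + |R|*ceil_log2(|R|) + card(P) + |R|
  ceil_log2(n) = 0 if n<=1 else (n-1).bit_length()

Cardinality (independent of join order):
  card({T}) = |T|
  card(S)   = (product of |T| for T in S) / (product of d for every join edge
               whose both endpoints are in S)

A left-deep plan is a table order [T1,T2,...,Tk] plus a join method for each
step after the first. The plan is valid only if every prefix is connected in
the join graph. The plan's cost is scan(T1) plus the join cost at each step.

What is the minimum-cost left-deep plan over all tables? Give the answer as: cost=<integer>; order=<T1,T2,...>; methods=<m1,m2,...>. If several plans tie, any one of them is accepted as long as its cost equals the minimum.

cost=3720; order=B,A,C,D; methods=hash,hash,hash

Selinger DP (subsets sized 1..n):
  {C}: scan cost=20, card=20
  {B}: scan cost=200, card=200
  {A}: scan cost=100, card=100
  {D}: scan cost=60, card=60
  {BC}: card=800; try (C,hash)→600, (B,merge)→1940, (C,merge)→2120, (B,hash)→3240, (B,nl)→4020, (C,nl)→4200; best=600 via (C,hash)
  {AB}: card=200; try (A,hash)→1800, (B,merge)→2700, (A,merge)→2800, (B,hash)→3400, (B,nl)→20100, (A,nl)→20200; best=1800 via (A,hash)
  {BD}: card=2400; try (D,hash)→1120, (B,merge)→2280, (D,merge)→2420, (B,hash)→3320, (D,nl_idx)→3800, (B,nl)→12060 …(+1); best=1120 via (D,hash)
  {ABC}: card=800; try (C,hash)→2200, (A,hash)→2800, (C,merge)→3720, (C,nl)→5800, (A,merge)→10200, (A,nl)→80600; best=2200 via (C,hash)
  {BCD}: card=9600; try (D,hash)→2120, (C,hash)→3720, (D,merge)→9820, (D,nl_idx)→15000, (C,merge)→32440, (D,nl)→48600 …(+1); best=2120 via (D,hash)
  {ABD}: card=2400; try (D,hash)→2720, (D,merge)→4020, (A,hash)→4920, (D,nl_idx)→5400, (D,nl)→13800, (A,merge)→33120 …(+1); best=2720 via (D,hash)
  {ABCD}: card=9600; try (D,hash)→3720, (C,hash)→5320, (D,merge)→11420, (A,hash)→13120, (D,nl_idx)→16600, (C,merge)→34040 …(+4); best=3720 via (D,hash)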